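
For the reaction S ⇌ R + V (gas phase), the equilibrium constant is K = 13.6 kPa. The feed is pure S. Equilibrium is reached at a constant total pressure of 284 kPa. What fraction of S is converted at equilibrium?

Take 1 mol S as basis and let X be its fractional conversion, so ξ = X.
Moles: n_S = 1 − X; n_R = X; n_V = X.
n_T = Σnᵢ = 1 + X.
Mole fractions y_i = n_i/n_T; K = p_R p_V / (p_S) with p_i = y_i·P.
Setting this equal to 13.6 kPa and taking the physical root (0 < X < 1) gives X = 0.214.

X = 0.214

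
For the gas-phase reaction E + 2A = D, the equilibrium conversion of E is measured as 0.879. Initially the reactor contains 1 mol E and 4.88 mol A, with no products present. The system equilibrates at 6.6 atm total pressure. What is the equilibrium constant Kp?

Kp = 0.291 atm^-2

Take 1 mol E as basis and let X be its fractional conversion, so ξ = X.
At extent ξ: n_E = 1 − X; n_A = 4.88 − 2X; n_D = X.
Total moles n_T = 5.88 − 2X.
At X = 0.879: n_E = 0.121, n_A = 3.12, n_D = 0.879, n_T = 4.12.
p_i = (n_i/n_T)·P. Kp = p_D / (p_E p_A^2) = 0.291 atm^-2.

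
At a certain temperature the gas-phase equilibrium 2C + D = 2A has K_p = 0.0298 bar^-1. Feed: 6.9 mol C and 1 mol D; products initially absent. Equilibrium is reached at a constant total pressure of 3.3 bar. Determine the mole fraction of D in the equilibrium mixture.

y_D = 0.092

Take 1 mol D as basis and let X be its fractional conversion, so ξ = X.
Species balance: n_C = 6.9 − 2X; n_D = 1 − X; n_A = 2X.
Summing: n_T = 7.9 − X.
Mole fractions y_i = n_i/n_T; K_p = p_A^2 / (p_C^2 p_D) with p_i = y_i·P.
Equating to 0.0298 bar^-1 and solving on 0 < X < 1: X = 0.300.
Then n_D = 0.7, n_T = 7.6, so y_D = 0.092.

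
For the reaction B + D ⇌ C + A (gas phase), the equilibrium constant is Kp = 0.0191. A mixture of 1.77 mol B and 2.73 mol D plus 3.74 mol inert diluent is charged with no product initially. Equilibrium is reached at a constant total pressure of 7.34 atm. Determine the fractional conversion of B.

X = 0.150

Let X = conversion of B (basis 1.77 mol B); extent of reaction ξ = 1.77X.
Species balance: n_B = 1.77 − 1.77X; n_D = 2.73 − 1.77X; n_C = 1.77X; n_A = 1.77X; n_I = 3.74 (inert).
Since Δν = 0, n_T = 8.24 throughout.
y_i = n_i/n_T, p_i = y_i·P. Kp = p_C p_A / (p_B p_D).
Substituting and setting equal to 0.0191 gives a polynomial in X; the root in (0,1) is X = 0.150.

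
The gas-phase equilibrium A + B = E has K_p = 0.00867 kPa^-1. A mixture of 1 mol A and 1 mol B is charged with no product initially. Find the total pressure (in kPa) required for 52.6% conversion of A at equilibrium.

Take 1 mol A as basis and let X be its fractional conversion, so ξ = X.
Species balance: n_A = 1 − X; n_B = 1 − X; n_E = X.
Total moles n_T = 2 − X.
K_p = p_E / (p_A p_B) with p_i = (n_i/n_T)·P.
At X = 0.526: the mole-fraction product g(X) = Π y_i^ν_i = 3.451. Since K_p = g(X)·P^{-1}, P = (g/K_p)^(1/1) = (3.451/0.00867)^(1/1) = 398 kPa.

P = 398 kPa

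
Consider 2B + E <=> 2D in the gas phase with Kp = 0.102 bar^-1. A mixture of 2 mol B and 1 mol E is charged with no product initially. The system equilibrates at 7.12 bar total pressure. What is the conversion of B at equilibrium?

Take 2 mol B as basis and let X be its fractional conversion, so ξ = X.
Mole table: n_B = 2 − 2X; n_E = 1 − X; n_D = 2X.
n_T = Σnᵢ = 3 − X.
With p_i = (n_i/n_T)P, Kp = p_D^2 / (p_B^2 p_E).
This yields a degree-3 equation in X; solving on (0,1), X = 0.302.

X = 0.302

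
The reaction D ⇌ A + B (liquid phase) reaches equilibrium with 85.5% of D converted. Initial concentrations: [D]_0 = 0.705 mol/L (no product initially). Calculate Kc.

Kc = 3.55 mol/L

Let X = conversion of D.
Concentrations: [D] = 0.705 − 0.705X; [A] = 0.705X; [B] = 0.705X.
At X = 0.855: [D] = 0.102, [A] = 0.603, [B] = 0.603.
Kc = [A] [B] / ([D]) = 3.55 mol/L.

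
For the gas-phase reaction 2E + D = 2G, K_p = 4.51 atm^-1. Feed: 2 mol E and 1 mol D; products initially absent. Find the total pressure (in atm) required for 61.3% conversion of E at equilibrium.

Take 2 mol E as basis and let X be its fractional conversion, so ξ = X.
Species balance: n_E = 2 − 2X; n_D = 1 − X; n_G = 2X.
Total moles n_T = 3 − X.
K_p = p_G^2 / (p_E^2 p_D) with p_i = (n_i/n_T)·P.
At X = 0.613: the mole-fraction product g(X) = Π y_i^ν_i = 15.48. Since K_p = g(X)·P^{-1}, P = (g/K_p)^(1/1) = (15.48/4.51)^(1/1) = 3.43 atm.

P = 3.43 atm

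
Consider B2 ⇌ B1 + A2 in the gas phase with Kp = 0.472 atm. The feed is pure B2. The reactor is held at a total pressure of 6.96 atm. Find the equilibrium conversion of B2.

X = 0.252

Basis: 1 mol B2 initially; let X = conversion of B2. Extent ξ = X.
Mole table: n_B2 = 1 − X; n_B1 = X; n_A2 = X.
Total moles n_T = 1 + X.
y_i = n_i/n_T, p_i = y_i·P. Kp = p_B1 p_A2 / (p_B2).
Equating to 0.472 atm and solving on 0 < X < 1: X = 0.252.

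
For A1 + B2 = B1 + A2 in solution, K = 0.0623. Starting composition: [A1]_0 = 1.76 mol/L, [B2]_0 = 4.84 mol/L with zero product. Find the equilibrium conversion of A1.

Let X = conversion of A1; extent ξ = 1.76·X mol/L.
Concentrations: [A1] = 1.76 − 1.76X; [B2] = 4.84 − 1.76X; [B1] = 1.76X; [A2] = 1.76X.
K = [B1] [A2] / ([A1] [B2]).
Solving K = 0.0623 for X ∈ (0,1): X = 0.321.

X = 0.321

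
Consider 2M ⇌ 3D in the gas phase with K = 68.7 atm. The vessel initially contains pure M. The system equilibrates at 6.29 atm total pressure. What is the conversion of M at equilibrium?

Basis: 1 mol M initially; let X = conversion of M. Extent ξ = 0.5X.
Species balance: n_M = 1 − X; n_D = 1.5X.
Total moles n_T = 1 + 0.5X.
Mole fractions y_i = n_i/n_T; K = p_D^3 / (p_M^2) with p_i = y_i·P.
Setting this equal to 68.7 atm and taking the physical root (0 < X < 1) gives X = 0.713.

X = 0.713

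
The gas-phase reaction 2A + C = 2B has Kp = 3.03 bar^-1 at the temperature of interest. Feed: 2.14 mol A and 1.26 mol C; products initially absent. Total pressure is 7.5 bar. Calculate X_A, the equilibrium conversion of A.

X = 0.680

Take 2.14 mol A as basis and let X be its fractional conversion, so ξ = 1.07X.
Species balance: n_A = 2.14 − 2.14X; n_C = 1.26 − 1.07X; n_B = 2.14X.
n_T = Σnᵢ = 3.4 − 1.07X.
With p_i = (n_i/n_T)P, Kp = p_B^2 / (p_A^2 p_C).
This yields a degree-3 equation in X; solving on (0,1), X = 0.680.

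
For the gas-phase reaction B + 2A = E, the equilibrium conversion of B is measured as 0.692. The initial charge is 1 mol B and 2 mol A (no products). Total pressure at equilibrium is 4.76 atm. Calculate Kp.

Let X = conversion of B (basis 1 mol B); extent of reaction ξ = X.
Mole table: n_B = 1 − X; n_A = 2 − 2X; n_E = X.
Total moles n_T = 3 − 2X.
At X = 0.692: n_B = 0.308, n_A = 0.616, n_E = 0.692, n_T = 1.62.
p_i = (n_i/n_T)·P. Kp = p_E / (p_B p_A^2) = 0.682 atm^-2.

Kp = 0.682 atm^-2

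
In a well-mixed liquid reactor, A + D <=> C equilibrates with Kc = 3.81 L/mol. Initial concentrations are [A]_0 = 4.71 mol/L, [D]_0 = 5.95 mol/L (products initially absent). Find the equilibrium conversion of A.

X = 0.875

Let X = conversion of A; extent ξ = 4.71·X mol/L.
Concentrations: [A] = 4.71 − 4.71X; [D] = 5.95 − 4.71X; [C] = 4.71X.
Kc = [C] / ([A] [D]).
Solving Kc = 3.81 for X ∈ (0,1): X = 0.875.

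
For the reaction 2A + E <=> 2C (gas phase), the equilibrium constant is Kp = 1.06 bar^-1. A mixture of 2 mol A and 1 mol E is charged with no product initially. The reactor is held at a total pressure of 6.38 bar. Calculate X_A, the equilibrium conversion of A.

X = 0.531

Take 2 mol A as basis and let X be its fractional conversion, so ξ = X.
At extent ξ: n_A = 2 − 2X; n_E = 1 − X; n_C = 2X.
Total moles n_T = 3 − X.
Mole fractions y_i = n_i/n_T; Kp = p_C^2 / (p_A^2 p_E) with p_i = y_i·P.
Setting this equal to 1.06 bar^-1 and taking the physical root (0 < X < 1) gives X = 0.531.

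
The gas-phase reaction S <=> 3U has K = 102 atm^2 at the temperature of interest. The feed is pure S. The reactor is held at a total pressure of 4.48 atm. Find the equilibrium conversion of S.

X = 0.691

Take 1 mol S as basis and let X be its fractional conversion, so ξ = X.
Mole table: n_S = 1 − X; n_U = 3X.
Summing: n_T = 1 + 2X.
y_i = n_i/n_T, p_i = y_i·P. K = p_U^3 / (p_S).
Equating to 102 atm^2 and solving on 0 < X < 1: X = 0.691.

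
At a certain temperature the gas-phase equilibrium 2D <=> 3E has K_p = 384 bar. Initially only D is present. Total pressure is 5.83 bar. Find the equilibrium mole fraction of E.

y_E = 0.896

Basis: 1 mol D initially; let X = conversion of D. Extent ξ = 0.5X.
Moles: n_D = 1 − X; n_E = 1.5X.
n_T = Σnᵢ = 1 + 0.5X.
y_i = n_i/n_T, p_i = y_i·P. K_p = p_E^3 / (p_D^2).
This yields a degree-3 equation in X; solving on (0,1), X = 0.851.
Then n_E = 1.28, n_T = 1.43, so y_E = 0.896.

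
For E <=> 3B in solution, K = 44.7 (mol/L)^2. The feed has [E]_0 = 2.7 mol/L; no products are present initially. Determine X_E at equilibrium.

Let X = conversion of E; extent ξ = 2.7·X mol/L.
Concentrations: [E] = 2.7 − 2.7X; [B] = 8.1X.
K = [B]^3 / ([E]).
Equating to 44.7 (mol/L)^2: the physical root is X = 0.488.

X = 0.488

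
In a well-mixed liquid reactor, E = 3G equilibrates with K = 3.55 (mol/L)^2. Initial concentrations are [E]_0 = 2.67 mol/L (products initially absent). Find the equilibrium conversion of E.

Let X = conversion of E; extent ξ = 2.67·X mol/L.
Concentrations: [E] = 2.67 − 2.67X; [G] = 8.01X.
K = [G]^3 / ([E]).
Solving K = 3.55 for X ∈ (0,1): X = 0.241.

X = 0.241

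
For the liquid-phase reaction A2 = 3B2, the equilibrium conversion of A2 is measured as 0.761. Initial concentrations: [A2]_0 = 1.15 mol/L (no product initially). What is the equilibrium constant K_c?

Let X = conversion of A2.
Concentrations: [A2] = 1.15 − 1.15X; [B2] = 3.45X.
At X = 0.761: [A2] = 0.275, [B2] = 2.63.
K_c = [B2]^3 / ([A2]) = 65.8 (mol/L)^2.

K_c = 65.8 (mol/L)^2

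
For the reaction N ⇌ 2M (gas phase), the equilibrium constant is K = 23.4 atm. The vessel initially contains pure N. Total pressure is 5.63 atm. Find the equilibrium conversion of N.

Take 1 mol N as basis and let X be its fractional conversion, so ξ = X.
Moles: n_N = 1 − X; n_M = 2X.
Total moles n_T = 1 + X.
y_i = n_i/n_T, p_i = y_i·P. K = p_M^2 / (p_N).
Equating to 23.4 atm and solving on 0 < X < 1: X = 0.714.

X = 0.714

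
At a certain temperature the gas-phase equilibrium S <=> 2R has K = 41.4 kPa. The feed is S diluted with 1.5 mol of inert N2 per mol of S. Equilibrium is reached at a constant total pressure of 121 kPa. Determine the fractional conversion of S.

X = 0.389

Take 1 mol S as basis and let X be its fractional conversion, so ξ = X.
At extent ξ: n_S = 1 − X; n_R = 2X; n_I = 1.5 (inert).
Total moles n_T = 2.5 + X.
y_i = n_i/n_T, p_i = y_i·P. K = p_R^2 / (p_S).
Equating to 41.4 kPa and solving on 0 < X < 1: X = 0.389.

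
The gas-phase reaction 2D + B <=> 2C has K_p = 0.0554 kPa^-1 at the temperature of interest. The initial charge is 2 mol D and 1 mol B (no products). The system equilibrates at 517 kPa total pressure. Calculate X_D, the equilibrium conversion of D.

Let X = conversion of D (basis 2 mol D); extent of reaction ξ = X.
Species balance: n_D = 2 − 2X; n_B = 1 − X; n_C = 2X.
Total moles n_T = 3 − X.
Mole fractions y_i = n_i/n_T; K_p = p_C^2 / (p_D^2 p_B) with p_i = y_i·P.
Setting this equal to 0.0554 kPa^-1 and taking the physical root (0 < X < 1) gives X = 0.669.

X = 0.669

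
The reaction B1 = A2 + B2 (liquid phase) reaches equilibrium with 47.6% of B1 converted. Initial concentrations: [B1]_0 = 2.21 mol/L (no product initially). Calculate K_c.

Let X = conversion of B1.
Concentrations: [B1] = 2.21 − 2.21X; [A2] = 2.21X; [B2] = 2.21X.
At X = 0.476: [B1] = 1.16, [A2] = 1.05, [B2] = 1.05.
K_c = [A2] [B2] / ([B1]) = 0.956 mol/L.

K_c = 0.956 mol/L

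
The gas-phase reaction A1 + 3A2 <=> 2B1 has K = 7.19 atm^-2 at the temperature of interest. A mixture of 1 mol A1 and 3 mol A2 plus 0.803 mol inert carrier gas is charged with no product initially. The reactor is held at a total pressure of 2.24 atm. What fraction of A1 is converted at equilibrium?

Basis: 1 mol A1 initially; let X = conversion of A1. Extent ξ = X.
Species balance: n_A1 = 1 − X; n_A2 = 3 − 3X; n_B1 = 2X; n_I = 0.803 (inert).
Summing: n_T = 4.8 − 2X.
Mole fractions y_i = n_i/n_T; K = p_B1^2 / (p_A1 p_A2^3) with p_i = y_i·P.
Substituting and setting equal to 7.19 atm^-2 gives a polynomial in X; the root in (0,1) is X = 0.623.

X = 0.623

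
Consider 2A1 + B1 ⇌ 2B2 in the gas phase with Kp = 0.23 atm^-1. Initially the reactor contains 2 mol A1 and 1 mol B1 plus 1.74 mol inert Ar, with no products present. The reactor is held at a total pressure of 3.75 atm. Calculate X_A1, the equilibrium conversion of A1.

Let X = conversion of A1 (basis 2 mol A1); extent of reaction ξ = X.
At extent ξ: n_A1 = 2 − 2X; n_B1 = 1 − X; n_B2 = 2X; n_I = 1.74 (inert).
Summing: n_T = 4.74 − X.
With p_i = (n_i/n_T)P, Kp = p_B2^2 / (p_A1^2 p_B1).
This yields a degree-3 equation in X; solving on (0,1), X = 0.273.

X = 0.273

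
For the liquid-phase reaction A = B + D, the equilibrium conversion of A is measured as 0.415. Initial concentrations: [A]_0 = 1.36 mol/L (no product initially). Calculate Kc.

Kc = 0.4 mol/L

Let X = conversion of A.
Concentrations: [A] = 1.36 − 1.36X; [B] = 1.36X; [D] = 1.36X.
At X = 0.415: [A] = 0.796, [B] = 0.564, [D] = 0.564.
Kc = [B] [D] / ([A]) = 0.4 mol/L.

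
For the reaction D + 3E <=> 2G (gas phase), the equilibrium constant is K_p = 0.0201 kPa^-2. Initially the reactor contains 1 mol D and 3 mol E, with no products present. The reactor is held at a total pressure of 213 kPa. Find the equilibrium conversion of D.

Take 1 mol D as basis and let X be its fractional conversion, so ξ = X.
Mole table: n_D = 1 − X; n_E = 3 − 3X; n_G = 2X.
n_T = Σnᵢ = 4 − 2X.
Mole fractions y_i = n_i/n_T; K_p = p_G^2 / (p_D p_E^3) with p_i = y_i·P.
This yields a degree-4 equation in X; solving on (0,1), X = 0.842.

X = 0.842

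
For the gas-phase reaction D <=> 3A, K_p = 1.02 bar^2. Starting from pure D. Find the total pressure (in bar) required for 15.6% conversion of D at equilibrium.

P = 3.8 bar

Basis: 1 mol D initially; let X = conversion of D. Extent ξ = X.
Moles: n_D = 1 − X; n_A = 3X.
Summing: n_T = 1 + 2X.
K_p = p_A^3 / (p_D) with p_i = (n_i/n_T)·P.
At X = 0.156: the mole-fraction product g(X) = Π y_i^ν_i = 0.07055. Since K_p = g(X)·P^{2}, P = (K_p/g)^(1/2) = (1.02/0.07055)^(1/2) = 3.8 bar.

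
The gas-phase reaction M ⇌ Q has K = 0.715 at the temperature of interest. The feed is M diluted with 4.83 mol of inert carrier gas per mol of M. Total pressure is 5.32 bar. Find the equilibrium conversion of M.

X = 0.417

Let X = conversion of M (basis 1 mol M); extent of reaction ξ = X.
Mole table: n_M = 1 − X; n_Q = X; n_I = 4.83 (inert).
n_T stays at 5.83 (no change in mole number).
Mole fractions y_i = n_i/n_T; K = p_Q / (p_M) with p_i = y_i·P.
This yields a degree-1 equation in X; solving on (0,1), X = 0.417.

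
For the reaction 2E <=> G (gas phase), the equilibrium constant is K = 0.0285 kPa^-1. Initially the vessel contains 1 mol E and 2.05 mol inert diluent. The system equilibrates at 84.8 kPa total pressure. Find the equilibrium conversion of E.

Basis: 1 mol E initially; let X = conversion of E. Extent ξ = 0.5X.
Mole table: n_E = 1 − X; n_G = 0.5X; n_I = 2.05 (inert).
n_T = Σnᵢ = 3.05 − 0.5X.
y_i = n_i/n_T, p_i = y_i·P. K = p_G / (p_E^2).
Setting this equal to 0.0285 kPa^-1 and taking the physical root (0 < X < 1) gives X = 0.475.

X = 0.475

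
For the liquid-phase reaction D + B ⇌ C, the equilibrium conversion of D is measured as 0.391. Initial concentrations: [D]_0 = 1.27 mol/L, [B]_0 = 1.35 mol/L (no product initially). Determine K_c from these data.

Let X = conversion of D.
Concentrations: [D] = 1.27 − 1.27X; [B] = 1.35 − 1.27X; [C] = 1.27X.
At X = 0.391: [D] = 0.773, [B] = 0.853, [C] = 0.497.
K_c = [C] / ([D] [B]) = 0.752 L/mol.

K_c = 0.752 L/mol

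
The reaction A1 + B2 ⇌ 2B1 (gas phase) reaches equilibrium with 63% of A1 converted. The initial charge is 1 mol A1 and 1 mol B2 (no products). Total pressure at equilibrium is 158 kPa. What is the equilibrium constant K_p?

K_p = 11.6

Let X = conversion of A1 (basis 1 mol A1); extent of reaction ξ = X.
Mole table: n_A1 = 1 − X; n_B2 = 1 − X; n_B1 = 2X.
n_T stays at 2 (no change in mole number).
At X = 0.63: n_A1 = 0.37, n_B2 = 0.37, n_B1 = 1.26, n_T = 2.
p_i = (n_i/n_T)·P. K_p = p_B1^2 / (p_A1 p_B2) = 11.6.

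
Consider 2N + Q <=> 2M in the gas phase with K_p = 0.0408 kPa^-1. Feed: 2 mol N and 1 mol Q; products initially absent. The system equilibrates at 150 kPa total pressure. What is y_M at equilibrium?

y_M = 0.420

Basis: 2 mol N initially; let X = conversion of N. Extent ξ = X.
At extent ξ: n_N = 2 − 2X; n_Q = 1 − X; n_M = 2X.
n_T = Σnᵢ = 3 − X.
y_i = n_i/n_T, p_i = y_i·P. K_p = p_M^2 / (p_N^2 p_Q).
Setting this equal to 0.0408 kPa^-1 and taking the physical root (0 < X < 1) gives X = 0.521.
Then n_M = 1.04, n_T = 2.48, so y_M = 0.420.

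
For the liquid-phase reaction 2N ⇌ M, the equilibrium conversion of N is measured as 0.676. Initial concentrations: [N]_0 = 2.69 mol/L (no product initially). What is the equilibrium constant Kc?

Kc = 1.2 L/mol

Let X = conversion of N.
Concentrations: [N] = 2.69 − 2.69X; [M] = 1.34X.
At X = 0.676: [N] = 0.872, [M] = 0.909.
Kc = [M] / ([N]^2) = 1.2 L/mol.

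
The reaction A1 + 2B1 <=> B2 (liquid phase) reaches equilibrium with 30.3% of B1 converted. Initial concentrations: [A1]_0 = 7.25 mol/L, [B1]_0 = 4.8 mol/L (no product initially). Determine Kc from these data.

Kc = 0.00996 (mol/L)^-2

Let X = conversion of B1.
Concentrations: [A1] = 7.25 − 2.4X; [B1] = 4.8 − 4.8X; [B2] = 2.4X.
At X = 0.303: [A1] = 6.52, [B1] = 3.35, [B2] = 0.727.
Kc = [B2] / ([A1] [B1]^2) = 0.00996 (mol/L)^-2.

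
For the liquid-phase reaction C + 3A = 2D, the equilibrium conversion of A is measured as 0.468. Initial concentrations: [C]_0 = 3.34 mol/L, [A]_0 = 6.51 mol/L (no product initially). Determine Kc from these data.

Kc = 0.0427 (mol/L)^-2

Let X = conversion of A.
Concentrations: [C] = 3.34 − 2.17X; [A] = 6.51 − 6.51X; [D] = 4.34X.
At X = 0.468: [C] = 2.32, [A] = 3.46, [D] = 2.03.
Kc = [D]^2 / ([C] [A]^3) = 0.0427 (mol/L)^-2.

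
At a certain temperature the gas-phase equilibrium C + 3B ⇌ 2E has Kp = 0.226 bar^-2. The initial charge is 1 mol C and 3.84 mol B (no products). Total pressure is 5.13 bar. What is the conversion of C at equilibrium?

X = 0.606

Let X = conversion of C (basis 1 mol C); extent of reaction ξ = X.
Mole table: n_C = 1 − X; n_B = 3.84 − 3X; n_E = 2X.
Total moles n_T = 4.84 − 2X.
y_i = n_i/n_T, p_i = y_i·P. Kp = p_E^2 / (p_C p_B^3).
This yields a degree-4 equation in X; solving on (0,1), X = 0.606.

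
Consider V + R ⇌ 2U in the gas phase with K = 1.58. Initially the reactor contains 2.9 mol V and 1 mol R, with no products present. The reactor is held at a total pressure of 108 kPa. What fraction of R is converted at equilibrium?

X = 0.601

Take 1 mol R as basis and let X be its fractional conversion, so ξ = X.
Mole table: n_V = 2.9 − X; n_R = 1 − X; n_U = 2X.
Total moles n_T = 3.9 (Δν = 0, constant).
With p_i = (n_i/n_T)P, K = p_U^2 / (p_V p_R).
Substituting and setting equal to 1.58 gives a polynomial in X; the root in (0,1) is X = 0.601.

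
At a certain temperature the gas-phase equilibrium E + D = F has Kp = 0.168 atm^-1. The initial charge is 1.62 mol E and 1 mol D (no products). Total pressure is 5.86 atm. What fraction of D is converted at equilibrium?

X = 0.355

Let X = conversion of D (basis 1 mol D); extent of reaction ξ = X.
Moles: n_E = 1.62 − X; n_D = 1 − X; n_F = X.
Total moles n_T = 2.62 − X.
Mole fractions y_i = n_i/n_T; Kp = p_F / (p_E p_D) with p_i = y_i·P.
Equating to 0.168 atm^-1 and solving on 0 < X < 1: X = 0.355.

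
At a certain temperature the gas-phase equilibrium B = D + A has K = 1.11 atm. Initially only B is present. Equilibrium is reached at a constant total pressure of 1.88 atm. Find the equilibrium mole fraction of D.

y_D = 0.379

Let X = conversion of B (basis 1 mol B); extent of reaction ξ = X.
Mole table: n_B = 1 − X; n_D = X; n_A = X.
Summing: n_T = 1 + X.
With p_i = (n_i/n_T)P, K = p_D p_A / (p_B).
Equating to 1.11 atm and solving on 0 < X < 1: X = 0.609.
Then n_D = 0.609, n_T = 1.61, so y_D = 0.379.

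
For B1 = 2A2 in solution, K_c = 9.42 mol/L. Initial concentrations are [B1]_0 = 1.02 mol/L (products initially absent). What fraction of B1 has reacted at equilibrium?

Let X = conversion of B1; extent ξ = 1.02·X mol/L.
Concentrations: [B1] = 1.02 − 1.02X; [A2] = 2.04X.
K_c = [A2]^2 / ([B1]).
Setting equal to 9.42 and solving for X on (0,1) gives X = 0.754.

X = 0.754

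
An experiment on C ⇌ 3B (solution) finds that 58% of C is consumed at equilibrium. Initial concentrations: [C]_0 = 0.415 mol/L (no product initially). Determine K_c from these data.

K_c = 2.16 (mol/L)^2

Let X = conversion of C.
Concentrations: [C] = 0.415 − 0.415X; [B] = 1.24X.
At X = 0.58: [C] = 0.174, [B] = 0.722.
K_c = [B]^3 / ([C]) = 2.16 (mol/L)^2.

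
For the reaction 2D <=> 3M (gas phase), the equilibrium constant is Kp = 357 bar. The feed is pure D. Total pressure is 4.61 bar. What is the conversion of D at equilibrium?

Basis: 1 mol D initially; let X = conversion of D. Extent ξ = 0.5X.
Species balance: n_D = 1 − X; n_M = 1.5X.
Total moles n_T = 1 + 0.5X.
Mole fractions y_i = n_i/n_T; Kp = p_M^3 / (p_D^2) with p_i = y_i·P.
Equating to 357 bar and solving on 0 < X < 1: X = 0.861.

X = 0.861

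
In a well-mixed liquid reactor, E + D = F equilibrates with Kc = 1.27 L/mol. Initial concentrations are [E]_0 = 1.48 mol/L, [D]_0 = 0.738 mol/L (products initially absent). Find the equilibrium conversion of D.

X = 0.573

Let X = conversion of D; extent ξ = 0.738·X mol/L.
Concentrations: [E] = 1.48 − 0.738X; [D] = 0.738 − 0.738X; [F] = 0.738X.
Kc = [F] / ([E] [D]).
This equals 1.27 at X = 0.573 (the root in 0 < X < 1).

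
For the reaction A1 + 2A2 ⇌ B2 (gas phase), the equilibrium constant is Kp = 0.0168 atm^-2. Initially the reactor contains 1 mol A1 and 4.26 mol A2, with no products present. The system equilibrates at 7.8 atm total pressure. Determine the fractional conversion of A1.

X = 0.382

Let X = conversion of A1 (basis 1 mol A1); extent of reaction ξ = X.
At extent ξ: n_A1 = 1 − X; n_A2 = 4.26 − 2X; n_B2 = X.
Total moles n_T = 5.26 − 2X.
Mole fractions y_i = n_i/n_T; Kp = p_B2 / (p_A1 p_A2^2) with p_i = y_i·P.
Equating to 0.0168 atm^-2 and solving on 0 < X < 1: X = 0.382.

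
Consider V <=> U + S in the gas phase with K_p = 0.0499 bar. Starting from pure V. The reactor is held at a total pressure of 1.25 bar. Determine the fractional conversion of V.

Let X = conversion of V (basis 1 mol V); extent of reaction ξ = X.
Mole table: n_V = 1 − X; n_U = X; n_S = X.
n_T = Σnᵢ = 1 + X.
Mole fractions y_i = n_i/n_T; K_p = p_U p_S / (p_V) with p_i = y_i·P.
Substituting and setting equal to 0.0499 bar gives a polynomial in X; the root in (0,1) is X = 0.196.

X = 0.196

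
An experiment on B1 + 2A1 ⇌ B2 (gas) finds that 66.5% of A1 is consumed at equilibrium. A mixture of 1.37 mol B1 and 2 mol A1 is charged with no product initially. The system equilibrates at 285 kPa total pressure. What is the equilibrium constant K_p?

Basis: 2 mol A1 initially; let X = conversion of A1. Extent ξ = X.
Species balance: n_B1 = 1.37 − X; n_A1 = 2 − 2X; n_B2 = X.
Summing: n_T = 3.37 − 2X.
At X = 0.665: n_B1 = 0.705, n_A1 = 0.67, n_B2 = 0.665, n_T = 2.04.
p_i = (n_i/n_T)·P. K_p = p_B2 / (p_B1 p_A1^2) = 0.000108 kPa^-2.

K_p = 0.000108 kPa^-2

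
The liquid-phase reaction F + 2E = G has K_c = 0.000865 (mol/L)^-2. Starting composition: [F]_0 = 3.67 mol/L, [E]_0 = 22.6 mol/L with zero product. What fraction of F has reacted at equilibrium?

Let X = conversion of F; extent ξ = 3.67·X mol/L.
Concentrations: [F] = 3.67 − 3.67X; [E] = 22.6 − 7.34X; [G] = 3.67X.
K_c = [G] / ([F] [E]^2).
Setting equal to 0.000865 and solving for X on (0,1) gives X = 0.269.

X = 0.269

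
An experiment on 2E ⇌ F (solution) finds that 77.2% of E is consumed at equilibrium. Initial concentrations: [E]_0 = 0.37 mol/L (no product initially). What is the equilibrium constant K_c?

Let X = conversion of E.
Concentrations: [E] = 0.37 − 0.37X; [F] = 0.185X.
At X = 0.772: [E] = 0.0844, [F] = 0.143.
K_c = [F] / ([E]^2) = 20.1 L/mol.

K_c = 20.1 L/mol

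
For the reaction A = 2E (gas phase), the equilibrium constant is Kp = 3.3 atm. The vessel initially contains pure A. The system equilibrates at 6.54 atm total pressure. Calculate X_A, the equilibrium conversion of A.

Basis: 1 mol A initially; let X = conversion of A. Extent ξ = X.
Moles: n_A = 1 − X; n_E = 2X.
n_T = Σnᵢ = 1 + X.
Mole fractions y_i = n_i/n_T; Kp = p_E^2 / (p_A) with p_i = y_i·P.
This yields a degree-2 equation in X; solving on (0,1), X = 0.335.

X = 0.335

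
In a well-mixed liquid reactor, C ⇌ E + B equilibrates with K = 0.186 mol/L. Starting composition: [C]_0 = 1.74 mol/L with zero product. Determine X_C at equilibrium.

Let X = conversion of C; extent ξ = 1.74·X mol/L.
Concentrations: [C] = 1.74 − 1.74X; [E] = 1.74X; [B] = 1.74X.
K = [E] [B] / ([C]).
Equating to 0.186 mol/L: the physical root is X = 0.278.

X = 0.278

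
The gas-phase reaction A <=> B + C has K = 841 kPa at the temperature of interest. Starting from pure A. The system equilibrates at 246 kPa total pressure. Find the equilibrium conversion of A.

X = 0.880

Let X = conversion of A (basis 1 mol A); extent of reaction ξ = X.
At extent ξ: n_A = 1 − X; n_B = X; n_C = X.
Summing: n_T = 1 + X.
Mole fractions y_i = n_i/n_T; K = p_B p_C / (p_A) with p_i = y_i·P.
Substituting and setting equal to 841 kPa gives a polynomial in X; the root in (0,1) is X = 0.880.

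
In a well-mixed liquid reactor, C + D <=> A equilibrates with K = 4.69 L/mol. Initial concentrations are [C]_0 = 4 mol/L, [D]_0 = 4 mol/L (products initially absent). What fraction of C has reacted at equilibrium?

Let X = conversion of C; extent ξ = 4·X mol/L.
Concentrations: [C] = 4 − 4X; [D] = 4 − 4X; [A] = 4X.
K = [A] / ([C] [D]).
Equating to 4.69 L/mol: the physical root is X = 0.794.

X = 0.794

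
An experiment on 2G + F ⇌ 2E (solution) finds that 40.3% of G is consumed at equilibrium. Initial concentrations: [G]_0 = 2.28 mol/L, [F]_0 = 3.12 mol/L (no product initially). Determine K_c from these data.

K_c = 0.171 L/mol

Let X = conversion of G.
Concentrations: [G] = 2.28 − 2.28X; [F] = 3.12 − 1.14X; [E] = 2.28X.
At X = 0.403: [G] = 1.36, [F] = 2.66, [E] = 0.919.
K_c = [E]^2 / ([G]^2 [F]) = 0.171 L/mol.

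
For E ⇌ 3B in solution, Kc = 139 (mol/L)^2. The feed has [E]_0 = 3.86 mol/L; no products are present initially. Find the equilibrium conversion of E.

Let X = conversion of E; extent ξ = 3.86·X mol/L.
Concentrations: [E] = 3.86 − 3.86X; [B] = 11.6X.
Kc = [B]^3 / ([E]).
Solving Kc = 139 for X ∈ (0,1): X = 0.541.

X = 0.541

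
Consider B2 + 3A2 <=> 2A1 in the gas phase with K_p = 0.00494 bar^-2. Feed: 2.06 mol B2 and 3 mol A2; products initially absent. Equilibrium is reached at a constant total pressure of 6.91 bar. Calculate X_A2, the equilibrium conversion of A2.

Let X = conversion of A2 (basis 3 mol A2); extent of reaction ξ = X.
Moles: n_B2 = 2.06 − X; n_A2 = 3 − 3X; n_A1 = 2X.
Total moles n_T = 5.06 − 2X.
Mole fractions y_i = n_i/n_T; K_p = p_A1^2 / (p_B2 p_A2^3) with p_i = y_i·P.
This yields a degree-4 equation in X; solving on (0,1), X = 0.244.

X = 0.244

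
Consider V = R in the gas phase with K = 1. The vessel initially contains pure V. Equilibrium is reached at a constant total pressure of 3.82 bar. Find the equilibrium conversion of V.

X = 0.500

Let X = conversion of V (basis 1 mol V); extent of reaction ξ = X.
Mole table: n_V = 1 − X; n_R = X.
n_T stays at 1 (no change in mole number).
Mole fractions y_i = n_i/n_T; K = p_R / (p_V) with p_i = y_i·P.
This yields a degree-1 equation in X; solving on (0,1), X = 0.500.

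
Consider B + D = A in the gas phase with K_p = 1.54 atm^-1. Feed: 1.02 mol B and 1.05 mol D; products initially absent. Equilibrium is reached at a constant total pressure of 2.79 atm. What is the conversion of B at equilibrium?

X = 0.574

Basis: 1.02 mol B initially; let X = conversion of B. Extent ξ = 1.02X.
At extent ξ: n_B = 1.02 − 1.02X; n_D = 1.05 − 1.02X; n_A = 1.02X.
Summing: n_T = 2.07 − 1.02X.
y_i = n_i/n_T, p_i = y_i·P. K_p = p_A / (p_B p_D).
Setting this equal to 1.54 atm^-1 and taking the physical root (0 < X < 1) gives X = 0.574.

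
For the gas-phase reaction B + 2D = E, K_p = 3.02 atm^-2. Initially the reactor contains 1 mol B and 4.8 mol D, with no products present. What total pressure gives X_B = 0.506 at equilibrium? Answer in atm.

P = 0.736 atm

Basis: 1 mol B initially; let X = conversion of B. Extent ξ = X.
Mole table: n_B = 1 − X; n_D = 4.8 − 2X; n_E = X.
Total moles n_T = 5.8 − 2X.
K_p = p_E / (p_B p_D^2) with p_i = (n_i/n_T)·P.
At X = 0.506: the mole-fraction product g(X) = Π y_i^ν_i = 1.636. Since K_p = g(X)·P^{-2}, P = (g/K_p)^(1/2) = (1.636/3.02)^(1/2) = 0.736 atm.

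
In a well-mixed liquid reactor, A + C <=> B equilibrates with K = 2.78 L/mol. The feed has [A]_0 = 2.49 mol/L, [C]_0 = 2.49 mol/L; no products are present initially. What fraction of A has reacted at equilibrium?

X = 0.685

Let X = conversion of A; extent ξ = 2.49·X mol/L.
Concentrations: [A] = 2.49 − 2.49X; [C] = 2.49 − 2.49X; [B] = 2.49X.
K = [B] / ([A] [C]).
Setting equal to 2.78 and solving for X on (0,1) gives X = 0.685.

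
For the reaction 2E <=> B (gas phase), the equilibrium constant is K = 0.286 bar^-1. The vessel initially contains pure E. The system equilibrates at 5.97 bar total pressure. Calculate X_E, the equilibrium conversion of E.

Take 1 mol E as basis and let X be its fractional conversion, so ξ = 0.5X.
Moles: n_E = 1 − X; n_B = 0.5X.
Total moles n_T = 1 − 0.5X.
With p_i = (n_i/n_T)P, K = p_B / (p_E^2).
Equating to 0.286 bar^-1 and solving on 0 < X < 1: X = 0.643.

X = 0.643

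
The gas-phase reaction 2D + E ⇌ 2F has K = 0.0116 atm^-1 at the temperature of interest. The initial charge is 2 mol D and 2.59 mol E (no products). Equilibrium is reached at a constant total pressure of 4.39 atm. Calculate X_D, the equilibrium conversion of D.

X = 0.143

Let X = conversion of D (basis 2 mol D); extent of reaction ξ = X.
Species balance: n_D = 2 − 2X; n_E = 2.59 − X; n_F = 2X.
Total moles n_T = 4.59 − X.
Mole fractions y_i = n_i/n_T; K = p_F^2 / (p_D^2 p_E) with p_i = y_i·P.
Substituting and setting equal to 0.0116 atm^-1 gives a polynomial in X; the root in (0,1) is X = 0.143.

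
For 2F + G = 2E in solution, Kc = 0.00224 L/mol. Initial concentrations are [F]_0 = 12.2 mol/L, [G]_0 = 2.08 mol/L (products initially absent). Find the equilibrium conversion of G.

Let X = conversion of G; extent ξ = 2.08·X mol/L.
Concentrations: [F] = 12.2 − 4.16X; [G] = 2.08 − 2.08X; [E] = 4.16X.
Kc = [E]^2 / ([F]^2 [G]).
Setting equal to 0.00224 and solving for X on (0,1) gives X = 0.172.

X = 0.172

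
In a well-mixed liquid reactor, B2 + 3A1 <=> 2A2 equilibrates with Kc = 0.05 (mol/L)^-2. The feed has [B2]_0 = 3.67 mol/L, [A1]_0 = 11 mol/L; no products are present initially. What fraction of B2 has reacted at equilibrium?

X = 0.510

Let X = conversion of B2; extent ξ = 3.67·X mol/L.
Concentrations: [B2] = 3.67 − 3.67X; [A1] = 11 − 11X; [A2] = 7.34X.
Kc = [A2]^2 / ([B2] [A1]^3).
This equals 0.05 at X = 0.510 (the root in 0 < X < 1).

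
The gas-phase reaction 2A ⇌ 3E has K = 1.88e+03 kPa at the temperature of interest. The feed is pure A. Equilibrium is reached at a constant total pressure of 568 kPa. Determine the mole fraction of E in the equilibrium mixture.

Let X = conversion of A (basis 1 mol A); extent of reaction ξ = 0.5X.
Moles: n_A = 1 − X; n_E = 1.5X.
Total moles n_T = 1 + 0.5X.
With p_i = (n_i/n_T)P, K = p_E^3 / (p_A^2).
Substituting and setting equal to 1.88e+03 kPa gives a polynomial in X; the root in (0,1) is X = 0.594.
Then n_E = 0.891, n_T = 1.3, so y_E = 0.687.

y_E = 0.687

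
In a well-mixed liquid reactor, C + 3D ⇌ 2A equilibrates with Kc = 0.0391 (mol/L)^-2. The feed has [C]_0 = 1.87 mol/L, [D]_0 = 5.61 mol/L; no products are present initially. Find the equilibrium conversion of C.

Let X = conversion of C; extent ξ = 1.87·X mol/L.
Concentrations: [C] = 1.87 − 1.87X; [D] = 5.61 − 5.61X; [A] = 3.74X.
Kc = [A]^2 / ([C] [D]^3).
Equating to 0.0391 (mol/L)^-2: the physical root is X = 0.375.

X = 0.375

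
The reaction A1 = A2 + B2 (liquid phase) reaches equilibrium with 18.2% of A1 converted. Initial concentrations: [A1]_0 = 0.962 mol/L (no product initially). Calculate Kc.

Kc = 0.039 mol/L

Let X = conversion of A1.
Concentrations: [A1] = 0.962 − 0.962X; [A2] = 0.962X; [B2] = 0.962X.
At X = 0.182: [A1] = 0.787, [A2] = 0.175, [B2] = 0.175.
Kc = [A2] [B2] / ([A1]) = 0.039 mol/L.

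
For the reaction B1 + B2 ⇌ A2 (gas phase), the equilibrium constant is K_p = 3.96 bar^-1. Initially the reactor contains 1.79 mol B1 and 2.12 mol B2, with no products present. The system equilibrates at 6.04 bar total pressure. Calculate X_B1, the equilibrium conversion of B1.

X = 0.855

Basis: 1.79 mol B1 initially; let X = conversion of B1. Extent ξ = 1.79X.
Mole table: n_B1 = 1.79 − 1.79X; n_B2 = 2.12 − 1.79X; n_A2 = 1.79X.
n_T = Σnᵢ = 3.91 − 1.79X.
Mole fractions y_i = n_i/n_T; K_p = p_A2 / (p_B1 p_B2) with p_i = y_i·P.
This yields a degree-2 equation in X; solving on (0,1), X = 0.855.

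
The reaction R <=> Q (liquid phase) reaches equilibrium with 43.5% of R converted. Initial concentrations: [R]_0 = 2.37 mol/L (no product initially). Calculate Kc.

Let X = conversion of R.
Concentrations: [R] = 2.37 − 2.37X; [Q] = 2.37X.
At X = 0.435: [R] = 1.34, [Q] = 1.03.
Kc = [Q] / ([R]) = 0.77.

Kc = 0.77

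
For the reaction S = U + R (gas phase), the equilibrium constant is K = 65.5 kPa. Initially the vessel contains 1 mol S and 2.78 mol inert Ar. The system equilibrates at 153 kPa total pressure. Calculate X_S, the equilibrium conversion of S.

Let X = conversion of S (basis 1 mol S); extent of reaction ξ = X.
Moles: n_S = 1 − X; n_U = X; n_R = X; n_I = 2.78 (inert).
n_T = Σnᵢ = 3.78 + X.
With p_i = (n_i/n_T)P, K = p_U p_R / (p_S).
Equating to 65.5 kPa and solving on 0 < X < 1: X = 0.726.

X = 0.726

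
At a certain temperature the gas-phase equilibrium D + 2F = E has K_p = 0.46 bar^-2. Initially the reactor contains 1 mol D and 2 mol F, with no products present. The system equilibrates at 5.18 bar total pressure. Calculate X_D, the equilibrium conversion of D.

X = 0.665

Take 1 mol D as basis and let X be its fractional conversion, so ξ = X.
At extent ξ: n_D = 1 − X; n_F = 2 − 2X; n_E = X.
Total moles n_T = 3 − 2X.
y_i = n_i/n_T, p_i = y_i·P. K_p = p_E / (p_D p_F^2).
Substituting and setting equal to 0.46 bar^-2 gives a polynomial in X; the root in (0,1) is X = 0.665.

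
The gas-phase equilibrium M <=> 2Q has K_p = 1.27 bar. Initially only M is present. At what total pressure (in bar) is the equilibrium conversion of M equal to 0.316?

P = 2.86 bar

Take 1 mol M as basis and let X be its fractional conversion, so ξ = X.
Mole table: n_M = 1 − X; n_Q = 2X.
Summing: n_T = 1 + X.
K_p = p_Q^2 / (p_M) with p_i = (n_i/n_T)·P.
At X = 0.316: the mole-fraction product g(X) = Π y_i^ν_i = 0.4437. Since K_p = g(X)·P^{1}, P = (K_p/g)^(1/1) = (1.27/0.4437)^(1/1) = 2.86 bar.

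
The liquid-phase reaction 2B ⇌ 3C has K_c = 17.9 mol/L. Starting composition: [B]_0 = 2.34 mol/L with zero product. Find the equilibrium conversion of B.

X = 0.651

Let X = conversion of B; extent ξ = 2.34X/2 mol/L.
Concentrations: [B] = 2.34 − 2.34X; [C] = 3.51X.
K_c = [C]^3 / ([B]^2).
Equating to 17.9 mol/L: the physical root is X = 0.651.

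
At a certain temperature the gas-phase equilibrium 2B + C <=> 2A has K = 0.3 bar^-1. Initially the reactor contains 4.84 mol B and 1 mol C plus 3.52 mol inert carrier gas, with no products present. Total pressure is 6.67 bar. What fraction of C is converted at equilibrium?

X = 0.575

Basis: 1 mol C initially; let X = conversion of C. Extent ξ = X.
Moles: n_B = 4.84 − 2X; n_C = 1 − X; n_A = 2X; n_I = 3.52 (inert).
Summing: n_T = 9.36 − X.
With p_i = (n_i/n_T)P, K = p_A^2 / (p_B^2 p_C).
Substituting and setting equal to 0.3 bar^-1 gives a polynomial in X; the root in (0,1) is X = 0.575.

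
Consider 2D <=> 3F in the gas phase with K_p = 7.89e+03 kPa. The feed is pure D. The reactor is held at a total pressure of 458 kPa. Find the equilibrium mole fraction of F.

Let X = conversion of D (basis 1 mol D); extent of reaction ξ = 0.5X.
At extent ξ: n_D = 1 − X; n_F = 1.5X.
n_T = Σnᵢ = 1 + 0.5X.
Mole fractions y_i = n_i/n_T; K_p = p_F^3 / (p_D^2) with p_i = y_i·P.
Setting this equal to 7.89e+03 kPa and taking the physical root (0 < X < 1) gives X = 0.753.
Then n_F = 1.13, n_T = 1.38, so y_F = 0.821.

y_F = 0.821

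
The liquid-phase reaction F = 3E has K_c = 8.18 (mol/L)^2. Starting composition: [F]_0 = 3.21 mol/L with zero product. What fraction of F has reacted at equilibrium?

Let X = conversion of F; extent ξ = 3.21·X mol/L.
Concentrations: [F] = 3.21 − 3.21X; [E] = 9.63X.
K_c = [E]^3 / ([F]).
Equating to 8.18 (mol/L)^2: the physical root is X = 0.277.

X = 0.277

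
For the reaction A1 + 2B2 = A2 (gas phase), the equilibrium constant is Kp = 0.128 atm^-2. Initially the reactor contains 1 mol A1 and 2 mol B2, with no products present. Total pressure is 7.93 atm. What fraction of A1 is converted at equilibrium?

X = 0.608

Take 1 mol A1 as basis and let X be its fractional conversion, so ξ = X.
At extent ξ: n_A1 = 1 − X; n_B2 = 2 − 2X; n_A2 = X.
Summing: n_T = 3 − 2X.
y_i = n_i/n_T, p_i = y_i·P. Kp = p_A2 / (p_A1 p_B2^2).
Setting this equal to 0.128 atm^-2 and taking the physical root (0 < X < 1) gives X = 0.608.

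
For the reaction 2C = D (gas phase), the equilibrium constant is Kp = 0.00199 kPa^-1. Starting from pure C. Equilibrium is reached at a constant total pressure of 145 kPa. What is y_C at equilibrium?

y_C = 0.810

Let X = conversion of C (basis 1 mol C); extent of reaction ξ = 0.5X.
Mole table: n_C = 1 − X; n_D = 0.5X.
Total moles n_T = 1 − 0.5X.
Mole fractions y_i = n_i/n_T; Kp = p_D / (p_C^2) with p_i = y_i·P.
This yields a degree-2 equation in X; solving on (0,1), X = 0.319.
Then n_C = 0.681, n_T = 0.841, so y_C = 0.810.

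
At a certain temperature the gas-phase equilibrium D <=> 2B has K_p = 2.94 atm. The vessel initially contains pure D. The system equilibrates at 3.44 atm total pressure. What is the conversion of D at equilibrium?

Let X = conversion of D (basis 1 mol D); extent of reaction ξ = X.
Species balance: n_D = 1 − X; n_B = 2X.
Summing: n_T = 1 + X.
Mole fractions y_i = n_i/n_T; K_p = p_B^2 / (p_D) with p_i = y_i·P.
Setting this equal to 2.94 atm and taking the physical root (0 < X < 1) gives X = 0.420.

X = 0.420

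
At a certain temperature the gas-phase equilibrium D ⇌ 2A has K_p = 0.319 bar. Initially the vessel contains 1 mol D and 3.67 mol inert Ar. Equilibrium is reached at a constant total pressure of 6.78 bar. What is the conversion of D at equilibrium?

Take 1 mol D as basis and let X be its fractional conversion, so ξ = X.
Mole table: n_D = 1 − X; n_A = 2X; n_I = 3.67 (inert).
n_T = Σnᵢ = 4.67 + X.
With p_i = (n_i/n_T)P, K_p = p_A^2 / (p_D).
Setting this equal to 0.319 bar and taking the physical root (0 < X < 1) gives X = 0.213.

X = 0.213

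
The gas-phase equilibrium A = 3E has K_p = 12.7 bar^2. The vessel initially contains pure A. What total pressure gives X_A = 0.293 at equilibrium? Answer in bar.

Basis: 1 mol A initially; let X = conversion of A. Extent ξ = X.
At extent ξ: n_A = 1 − X; n_E = 3X.
Total moles n_T = 1 + 2X.
K_p = p_E^3 / (p_A) with p_i = (n_i/n_T)·P.
At X = 0.293: the mole-fraction product g(X) = Π y_i^ν_i = 0.3819. Since K_p = g(X)·P^{2}, P = (K_p/g)^(1/2) = (12.7/0.3819)^(1/2) = 5.77 bar.

P = 5.77 bar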